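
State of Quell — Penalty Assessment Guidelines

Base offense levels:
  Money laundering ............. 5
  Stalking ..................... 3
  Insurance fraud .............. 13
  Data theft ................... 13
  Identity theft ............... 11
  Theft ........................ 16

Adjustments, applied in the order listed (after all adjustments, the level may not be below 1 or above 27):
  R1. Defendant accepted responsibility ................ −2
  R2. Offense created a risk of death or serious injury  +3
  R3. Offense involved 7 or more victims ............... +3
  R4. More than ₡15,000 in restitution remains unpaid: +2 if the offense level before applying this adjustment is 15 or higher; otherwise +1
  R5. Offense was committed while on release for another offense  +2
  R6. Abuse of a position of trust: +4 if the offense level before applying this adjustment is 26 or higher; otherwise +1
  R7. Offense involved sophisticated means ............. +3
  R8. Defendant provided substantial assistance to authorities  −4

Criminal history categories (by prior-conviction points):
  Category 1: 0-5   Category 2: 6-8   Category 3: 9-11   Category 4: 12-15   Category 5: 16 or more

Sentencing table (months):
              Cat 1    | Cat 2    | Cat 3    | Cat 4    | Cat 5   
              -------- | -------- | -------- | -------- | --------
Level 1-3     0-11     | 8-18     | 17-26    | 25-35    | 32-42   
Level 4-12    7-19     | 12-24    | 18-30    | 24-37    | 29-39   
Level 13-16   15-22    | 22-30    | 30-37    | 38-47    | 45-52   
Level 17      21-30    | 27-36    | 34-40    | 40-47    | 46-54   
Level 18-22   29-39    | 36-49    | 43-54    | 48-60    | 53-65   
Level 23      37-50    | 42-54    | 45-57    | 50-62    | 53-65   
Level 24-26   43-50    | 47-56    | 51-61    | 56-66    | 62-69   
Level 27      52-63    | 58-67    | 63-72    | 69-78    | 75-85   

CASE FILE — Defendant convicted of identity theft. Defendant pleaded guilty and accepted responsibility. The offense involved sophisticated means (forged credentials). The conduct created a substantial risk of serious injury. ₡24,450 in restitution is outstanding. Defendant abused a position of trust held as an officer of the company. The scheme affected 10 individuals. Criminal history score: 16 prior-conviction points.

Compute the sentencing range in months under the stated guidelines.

Base offense level for identity theft: 11.
R1 applies: 11 − 2 = 9.
R2 applies: 9 + 3 = 12.
R3 applies: 12 + 3 = 15.
R4 applies (level before this adjustment is 15 ≥ 15, so +2): 15 + 2 = 17.
R6 applies (level before this adjustment is 17 < 26, so +1): 17 + 1 = 18.
R7 applies: 18 + 3 = 21.
Final offense level: 21.
Criminal history: 16 prior points → Category 5 (16+).
Level 21 falls in the 18-22 band.
Grid: Level 18-22 × Category 5 = 53-65 months.

53-65 months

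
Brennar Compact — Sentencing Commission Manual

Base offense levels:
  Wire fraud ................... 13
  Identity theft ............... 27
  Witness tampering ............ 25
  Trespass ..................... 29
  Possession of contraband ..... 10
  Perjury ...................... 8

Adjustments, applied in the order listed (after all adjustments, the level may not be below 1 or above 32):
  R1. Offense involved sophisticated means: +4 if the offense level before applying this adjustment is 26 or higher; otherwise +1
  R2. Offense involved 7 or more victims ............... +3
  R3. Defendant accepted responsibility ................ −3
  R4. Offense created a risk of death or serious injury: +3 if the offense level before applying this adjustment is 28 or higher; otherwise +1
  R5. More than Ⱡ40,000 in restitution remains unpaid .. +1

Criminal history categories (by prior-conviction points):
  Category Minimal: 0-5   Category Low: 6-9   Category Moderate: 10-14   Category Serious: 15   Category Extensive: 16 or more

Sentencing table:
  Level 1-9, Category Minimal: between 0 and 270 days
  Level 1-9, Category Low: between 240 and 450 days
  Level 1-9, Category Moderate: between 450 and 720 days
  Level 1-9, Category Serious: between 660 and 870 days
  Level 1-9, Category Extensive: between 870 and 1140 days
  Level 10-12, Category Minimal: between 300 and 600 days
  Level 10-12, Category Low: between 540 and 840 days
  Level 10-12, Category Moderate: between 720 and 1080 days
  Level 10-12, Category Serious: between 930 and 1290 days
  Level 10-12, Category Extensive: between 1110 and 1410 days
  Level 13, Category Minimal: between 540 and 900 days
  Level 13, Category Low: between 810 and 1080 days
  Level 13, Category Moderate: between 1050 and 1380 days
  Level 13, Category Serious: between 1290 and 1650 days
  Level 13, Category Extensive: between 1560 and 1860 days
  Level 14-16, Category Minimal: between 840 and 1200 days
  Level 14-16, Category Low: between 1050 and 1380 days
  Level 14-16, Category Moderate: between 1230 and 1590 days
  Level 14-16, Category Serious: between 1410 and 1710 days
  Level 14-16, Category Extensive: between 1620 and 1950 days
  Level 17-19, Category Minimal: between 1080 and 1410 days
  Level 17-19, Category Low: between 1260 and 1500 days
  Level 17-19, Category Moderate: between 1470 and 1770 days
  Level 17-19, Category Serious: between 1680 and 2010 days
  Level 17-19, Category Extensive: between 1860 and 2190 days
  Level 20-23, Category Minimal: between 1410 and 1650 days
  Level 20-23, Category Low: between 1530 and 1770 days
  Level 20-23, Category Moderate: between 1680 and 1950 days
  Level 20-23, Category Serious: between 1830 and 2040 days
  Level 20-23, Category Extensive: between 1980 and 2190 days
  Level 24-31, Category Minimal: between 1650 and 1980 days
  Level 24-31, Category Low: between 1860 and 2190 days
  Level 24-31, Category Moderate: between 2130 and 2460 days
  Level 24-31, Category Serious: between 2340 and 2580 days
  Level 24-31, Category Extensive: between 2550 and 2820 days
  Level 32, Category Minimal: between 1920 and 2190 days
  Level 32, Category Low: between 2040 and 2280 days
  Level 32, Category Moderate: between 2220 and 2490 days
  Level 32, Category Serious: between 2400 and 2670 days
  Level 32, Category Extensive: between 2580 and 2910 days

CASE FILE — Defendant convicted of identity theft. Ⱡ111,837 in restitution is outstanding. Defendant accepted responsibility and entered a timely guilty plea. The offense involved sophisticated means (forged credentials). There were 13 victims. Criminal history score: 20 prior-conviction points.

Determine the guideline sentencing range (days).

2580-2910 days

Base offense level for identity theft: 27.
R1 applies (level before this adjustment is 27 ≥ 26, so +4): 27 + 4 = 31.
R2 applies: 31 + 3 = 34.
R3 applies: 34 − 3 = 31.
R5 applies: 31 + 1 = 32.
Final offense level: 32.
Criminal history: 20 prior points → Category Extensive (16+).
Level 32 falls in the 32 band.
Grid: Level 32 × Category Extensive = 2580-2910 days.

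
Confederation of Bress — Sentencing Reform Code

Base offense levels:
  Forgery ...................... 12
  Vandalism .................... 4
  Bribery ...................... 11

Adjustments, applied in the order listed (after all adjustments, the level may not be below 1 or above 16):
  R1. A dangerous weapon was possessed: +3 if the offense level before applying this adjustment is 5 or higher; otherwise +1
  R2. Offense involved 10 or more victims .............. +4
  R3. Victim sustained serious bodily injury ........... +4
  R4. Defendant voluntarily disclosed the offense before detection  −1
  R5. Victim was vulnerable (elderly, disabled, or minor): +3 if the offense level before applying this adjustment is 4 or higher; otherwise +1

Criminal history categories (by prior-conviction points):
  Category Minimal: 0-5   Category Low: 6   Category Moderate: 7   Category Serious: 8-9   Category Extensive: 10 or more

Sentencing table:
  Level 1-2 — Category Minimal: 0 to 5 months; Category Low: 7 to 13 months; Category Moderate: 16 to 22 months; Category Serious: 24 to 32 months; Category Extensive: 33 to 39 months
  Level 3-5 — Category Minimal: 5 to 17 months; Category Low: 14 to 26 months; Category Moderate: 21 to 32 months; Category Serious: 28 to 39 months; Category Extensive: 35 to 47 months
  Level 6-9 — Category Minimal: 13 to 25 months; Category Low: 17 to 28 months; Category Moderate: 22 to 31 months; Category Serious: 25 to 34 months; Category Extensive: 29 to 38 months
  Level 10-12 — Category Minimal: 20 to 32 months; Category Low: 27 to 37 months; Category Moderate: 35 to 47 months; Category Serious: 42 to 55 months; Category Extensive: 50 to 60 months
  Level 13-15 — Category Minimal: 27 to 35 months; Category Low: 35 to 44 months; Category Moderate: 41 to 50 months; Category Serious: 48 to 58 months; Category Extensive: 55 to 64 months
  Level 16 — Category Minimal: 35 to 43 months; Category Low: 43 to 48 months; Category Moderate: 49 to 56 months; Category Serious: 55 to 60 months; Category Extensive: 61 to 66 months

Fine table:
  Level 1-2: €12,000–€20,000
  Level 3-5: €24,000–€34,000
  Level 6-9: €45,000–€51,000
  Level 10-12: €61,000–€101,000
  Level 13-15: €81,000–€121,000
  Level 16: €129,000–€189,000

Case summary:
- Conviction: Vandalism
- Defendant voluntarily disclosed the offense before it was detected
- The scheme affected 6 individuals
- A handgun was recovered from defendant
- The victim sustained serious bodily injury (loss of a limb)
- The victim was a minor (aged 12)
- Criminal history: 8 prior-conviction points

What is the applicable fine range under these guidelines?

Base offense level for vandalism: 4.
R1 applies (level before this adjustment is 4 < 5, so +1): 4 + 1 = 5.
R3 applies: 5 + 4 = 9.
R4 applies: 9 − 1 = 8.
R5 applies (level before this adjustment is 8 ≥ 4, so +3): 8 + 3 = 11.
Final offense level: 11.
Level 11 falls in the 10-12 band.
Fine table: Level 10-12 → €61,000–€101,000.

€61,000–€101,000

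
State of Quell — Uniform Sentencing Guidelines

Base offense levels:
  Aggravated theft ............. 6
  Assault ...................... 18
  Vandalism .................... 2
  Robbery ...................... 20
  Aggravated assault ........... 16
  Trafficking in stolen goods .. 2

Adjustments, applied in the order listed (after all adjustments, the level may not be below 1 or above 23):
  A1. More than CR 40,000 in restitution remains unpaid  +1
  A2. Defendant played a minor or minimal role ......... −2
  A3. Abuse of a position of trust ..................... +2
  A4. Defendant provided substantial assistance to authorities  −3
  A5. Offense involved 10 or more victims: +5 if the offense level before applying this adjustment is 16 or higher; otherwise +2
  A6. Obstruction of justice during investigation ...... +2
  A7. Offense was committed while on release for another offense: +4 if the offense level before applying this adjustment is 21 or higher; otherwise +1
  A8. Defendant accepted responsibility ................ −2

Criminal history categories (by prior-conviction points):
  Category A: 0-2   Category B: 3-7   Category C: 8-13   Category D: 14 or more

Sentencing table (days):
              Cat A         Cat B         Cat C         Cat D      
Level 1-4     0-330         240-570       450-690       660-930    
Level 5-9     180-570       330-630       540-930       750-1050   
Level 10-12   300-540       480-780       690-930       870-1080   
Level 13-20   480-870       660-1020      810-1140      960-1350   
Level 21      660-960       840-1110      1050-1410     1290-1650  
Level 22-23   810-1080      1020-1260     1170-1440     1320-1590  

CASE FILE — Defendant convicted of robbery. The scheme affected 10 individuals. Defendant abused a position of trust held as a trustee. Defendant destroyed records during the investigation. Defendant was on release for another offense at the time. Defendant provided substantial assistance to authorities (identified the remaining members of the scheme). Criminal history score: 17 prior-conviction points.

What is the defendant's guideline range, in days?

Base offense level for robbery: 20.
A2 does not apply.
A3 applies: 20 + 2 = 22.
A4 applies: 22 − 3 = 19.
A5 applies (level before this adjustment is 19 ≥ 16, so +5): 19 + 5 = 24.
A6 applies: 24 + 2 = 26.
A7 applies (level before this adjustment is 26 ≥ 21, so +4): 26 + 4 = 30.
Level 30 exceeds the maximum of 23; capped at 23.
Final offense level: 23.
Criminal history: 17 prior points → Category D (14+).
Level 23 falls in the 22-23 band.
Grid: Level 22-23 × Category D = 1320-1590 days.

1320-1590 days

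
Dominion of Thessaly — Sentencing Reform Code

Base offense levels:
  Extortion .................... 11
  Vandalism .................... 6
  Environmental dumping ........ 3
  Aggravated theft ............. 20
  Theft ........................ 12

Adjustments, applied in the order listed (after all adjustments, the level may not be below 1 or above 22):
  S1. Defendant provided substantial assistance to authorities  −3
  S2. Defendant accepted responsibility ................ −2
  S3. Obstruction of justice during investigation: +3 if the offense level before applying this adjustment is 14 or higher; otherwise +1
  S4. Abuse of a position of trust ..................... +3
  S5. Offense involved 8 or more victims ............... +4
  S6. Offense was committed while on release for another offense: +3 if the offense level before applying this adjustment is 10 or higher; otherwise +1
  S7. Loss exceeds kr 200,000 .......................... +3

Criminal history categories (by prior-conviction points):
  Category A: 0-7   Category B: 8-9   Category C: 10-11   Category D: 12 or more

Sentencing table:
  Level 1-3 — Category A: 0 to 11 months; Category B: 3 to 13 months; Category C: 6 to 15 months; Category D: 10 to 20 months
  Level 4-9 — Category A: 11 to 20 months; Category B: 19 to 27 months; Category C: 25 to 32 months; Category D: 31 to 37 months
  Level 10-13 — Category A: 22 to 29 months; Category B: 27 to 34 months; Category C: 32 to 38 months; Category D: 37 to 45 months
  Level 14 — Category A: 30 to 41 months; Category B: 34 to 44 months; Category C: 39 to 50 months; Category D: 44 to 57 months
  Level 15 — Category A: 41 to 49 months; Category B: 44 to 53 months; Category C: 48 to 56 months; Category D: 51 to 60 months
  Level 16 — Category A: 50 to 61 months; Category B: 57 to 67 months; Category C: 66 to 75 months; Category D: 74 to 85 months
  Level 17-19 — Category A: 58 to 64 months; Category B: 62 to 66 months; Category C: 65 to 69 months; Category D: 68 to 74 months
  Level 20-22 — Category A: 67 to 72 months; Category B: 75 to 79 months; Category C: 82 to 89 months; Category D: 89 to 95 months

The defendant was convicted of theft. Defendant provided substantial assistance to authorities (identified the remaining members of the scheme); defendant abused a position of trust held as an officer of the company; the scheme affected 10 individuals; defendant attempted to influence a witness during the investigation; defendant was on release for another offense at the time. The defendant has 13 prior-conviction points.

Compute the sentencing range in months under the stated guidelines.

Base offense level for theft: 12.
S1 applies: 12 − 3 = 9.
S3 applies (level before this adjustment is 9 < 14, so +1): 9 + 1 = 10.
S4 applies: 10 + 3 = 13.
S5 applies: 13 + 4 = 17.
S6 applies (level before this adjustment is 17 ≥ 10, so +3): 17 + 3 = 20.
Final offense level: 20.
Criminal history: 13 prior points → Category D (12+).
Level 20 falls in the 20-22 band.
Grid: Level 20-22 × Category D = 89-95 months.

89-95 months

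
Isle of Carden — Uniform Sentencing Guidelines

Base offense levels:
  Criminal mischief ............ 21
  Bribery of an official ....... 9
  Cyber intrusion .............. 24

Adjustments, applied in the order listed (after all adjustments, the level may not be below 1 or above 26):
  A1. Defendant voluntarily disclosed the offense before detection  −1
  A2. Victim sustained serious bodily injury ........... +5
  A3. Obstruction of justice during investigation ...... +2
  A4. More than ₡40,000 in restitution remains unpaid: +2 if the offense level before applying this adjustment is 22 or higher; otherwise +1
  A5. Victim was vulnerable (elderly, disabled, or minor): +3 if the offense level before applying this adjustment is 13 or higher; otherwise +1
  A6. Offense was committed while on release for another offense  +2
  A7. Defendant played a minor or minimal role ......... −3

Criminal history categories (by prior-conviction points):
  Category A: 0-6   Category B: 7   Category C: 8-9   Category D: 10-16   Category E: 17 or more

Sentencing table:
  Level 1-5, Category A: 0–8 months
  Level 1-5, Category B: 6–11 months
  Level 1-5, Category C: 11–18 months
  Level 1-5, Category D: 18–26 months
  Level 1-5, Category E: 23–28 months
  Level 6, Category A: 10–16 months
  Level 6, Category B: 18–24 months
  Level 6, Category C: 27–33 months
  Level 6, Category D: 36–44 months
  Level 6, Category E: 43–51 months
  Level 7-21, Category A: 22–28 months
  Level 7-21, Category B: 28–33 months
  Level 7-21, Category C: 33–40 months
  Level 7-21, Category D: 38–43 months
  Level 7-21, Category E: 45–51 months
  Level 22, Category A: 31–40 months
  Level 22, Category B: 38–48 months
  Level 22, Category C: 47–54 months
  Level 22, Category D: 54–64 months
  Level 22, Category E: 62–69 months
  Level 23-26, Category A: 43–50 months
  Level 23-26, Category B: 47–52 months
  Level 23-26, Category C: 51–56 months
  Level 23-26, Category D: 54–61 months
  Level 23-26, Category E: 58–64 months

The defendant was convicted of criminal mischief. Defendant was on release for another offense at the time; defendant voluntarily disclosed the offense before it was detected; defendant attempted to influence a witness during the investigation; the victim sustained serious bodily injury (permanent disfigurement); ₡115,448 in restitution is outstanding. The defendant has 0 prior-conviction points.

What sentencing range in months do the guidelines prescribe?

Base offense level for criminal mischief: 21.
A1 applies: 21 − 1 = 20.
A2 applies: 20 + 5 = 25.
A3 applies: 25 + 2 = 27.
A4 applies (level before this adjustment is 27 ≥ 22, so +2): 27 + 2 = 29.
A5 does not apply.
A6 applies: 29 + 2 = 31.
A7 does not apply.
Level 31 exceeds the maximum of 26; capped at 26.
Final offense level: 26.
Criminal history: 0 prior points → Category A (0-6).
Level 26 falls in the 23-26 band.
Grid: Level 23-26 × Category A = 43-50 months.

43-50 months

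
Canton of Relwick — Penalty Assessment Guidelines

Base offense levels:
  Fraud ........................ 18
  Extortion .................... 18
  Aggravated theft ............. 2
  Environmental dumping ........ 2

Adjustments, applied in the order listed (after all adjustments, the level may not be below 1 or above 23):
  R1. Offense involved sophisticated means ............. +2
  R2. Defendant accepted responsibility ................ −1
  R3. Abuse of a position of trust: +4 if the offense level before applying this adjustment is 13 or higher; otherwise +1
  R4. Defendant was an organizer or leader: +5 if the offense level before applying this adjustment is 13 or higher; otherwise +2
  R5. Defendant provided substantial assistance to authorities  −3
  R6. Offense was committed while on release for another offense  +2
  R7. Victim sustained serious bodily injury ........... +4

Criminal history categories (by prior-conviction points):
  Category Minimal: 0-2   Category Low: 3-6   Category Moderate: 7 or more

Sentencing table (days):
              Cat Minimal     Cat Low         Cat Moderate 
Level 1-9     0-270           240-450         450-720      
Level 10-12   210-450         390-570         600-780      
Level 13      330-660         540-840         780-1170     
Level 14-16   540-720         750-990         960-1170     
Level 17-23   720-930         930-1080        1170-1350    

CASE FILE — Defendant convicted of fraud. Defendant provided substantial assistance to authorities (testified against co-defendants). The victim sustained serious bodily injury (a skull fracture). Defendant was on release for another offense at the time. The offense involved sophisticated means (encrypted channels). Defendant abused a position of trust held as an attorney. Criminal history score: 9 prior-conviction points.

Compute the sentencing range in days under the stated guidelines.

Base offense level for fraud: 18.
R1 applies: 18 + 2 = 20.
R2 does not apply.
R3 applies (level before this adjustment is 20 ≥ 13, so +4): 20 + 4 = 24.
R4 does not apply.
R5 applies: 24 − 3 = 21.
R6 applies: 21 + 2 = 23.
R7 applies: 23 + 4 = 27.
Level 27 exceeds the maximum of 23; capped at 23.
Final offense level: 23.
Criminal history: 9 prior points → Category Moderate (7+).
Level 23 falls in the 17-23 band.
Grid: Level 17-23 × Category Moderate = 1170-1350 days.

1170-1350 days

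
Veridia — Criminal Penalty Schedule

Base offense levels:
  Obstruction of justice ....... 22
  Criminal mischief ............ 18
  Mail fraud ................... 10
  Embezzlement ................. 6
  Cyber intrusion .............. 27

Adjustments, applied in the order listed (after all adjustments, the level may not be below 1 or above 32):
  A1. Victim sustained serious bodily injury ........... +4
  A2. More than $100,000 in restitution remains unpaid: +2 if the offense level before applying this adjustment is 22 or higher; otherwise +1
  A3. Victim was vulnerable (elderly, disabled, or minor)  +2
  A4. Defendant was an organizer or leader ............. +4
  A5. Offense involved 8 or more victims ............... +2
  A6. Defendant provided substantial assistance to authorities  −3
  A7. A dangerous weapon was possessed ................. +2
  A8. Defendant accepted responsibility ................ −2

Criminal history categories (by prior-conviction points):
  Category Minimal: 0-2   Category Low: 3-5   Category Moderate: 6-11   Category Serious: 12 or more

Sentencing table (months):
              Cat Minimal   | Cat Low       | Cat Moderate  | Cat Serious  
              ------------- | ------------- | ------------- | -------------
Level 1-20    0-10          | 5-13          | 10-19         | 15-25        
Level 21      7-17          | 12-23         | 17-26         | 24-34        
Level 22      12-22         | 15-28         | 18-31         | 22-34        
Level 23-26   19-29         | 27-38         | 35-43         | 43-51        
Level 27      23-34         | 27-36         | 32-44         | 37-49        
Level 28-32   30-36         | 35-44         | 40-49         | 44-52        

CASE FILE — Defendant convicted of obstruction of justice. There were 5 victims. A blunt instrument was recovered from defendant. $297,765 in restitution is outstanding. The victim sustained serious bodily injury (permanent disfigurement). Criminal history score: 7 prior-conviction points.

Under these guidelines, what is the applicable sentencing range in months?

40-49 months

Base offense level for obstruction of justice: 22.
A1 applies: 22 + 4 = 26.
A2 applies (level before this adjustment is 26 ≥ 22, so +2): 26 + 2 = 28.
A3 does not apply.
A5 does not apply.
A7 applies: 28 + 2 = 30.
Final offense level: 30.
Criminal history: 7 prior points → Category Moderate (6-11).
Level 30 falls in the 28-32 band.
Grid: Level 28-32 × Category Moderate = 40-49 months.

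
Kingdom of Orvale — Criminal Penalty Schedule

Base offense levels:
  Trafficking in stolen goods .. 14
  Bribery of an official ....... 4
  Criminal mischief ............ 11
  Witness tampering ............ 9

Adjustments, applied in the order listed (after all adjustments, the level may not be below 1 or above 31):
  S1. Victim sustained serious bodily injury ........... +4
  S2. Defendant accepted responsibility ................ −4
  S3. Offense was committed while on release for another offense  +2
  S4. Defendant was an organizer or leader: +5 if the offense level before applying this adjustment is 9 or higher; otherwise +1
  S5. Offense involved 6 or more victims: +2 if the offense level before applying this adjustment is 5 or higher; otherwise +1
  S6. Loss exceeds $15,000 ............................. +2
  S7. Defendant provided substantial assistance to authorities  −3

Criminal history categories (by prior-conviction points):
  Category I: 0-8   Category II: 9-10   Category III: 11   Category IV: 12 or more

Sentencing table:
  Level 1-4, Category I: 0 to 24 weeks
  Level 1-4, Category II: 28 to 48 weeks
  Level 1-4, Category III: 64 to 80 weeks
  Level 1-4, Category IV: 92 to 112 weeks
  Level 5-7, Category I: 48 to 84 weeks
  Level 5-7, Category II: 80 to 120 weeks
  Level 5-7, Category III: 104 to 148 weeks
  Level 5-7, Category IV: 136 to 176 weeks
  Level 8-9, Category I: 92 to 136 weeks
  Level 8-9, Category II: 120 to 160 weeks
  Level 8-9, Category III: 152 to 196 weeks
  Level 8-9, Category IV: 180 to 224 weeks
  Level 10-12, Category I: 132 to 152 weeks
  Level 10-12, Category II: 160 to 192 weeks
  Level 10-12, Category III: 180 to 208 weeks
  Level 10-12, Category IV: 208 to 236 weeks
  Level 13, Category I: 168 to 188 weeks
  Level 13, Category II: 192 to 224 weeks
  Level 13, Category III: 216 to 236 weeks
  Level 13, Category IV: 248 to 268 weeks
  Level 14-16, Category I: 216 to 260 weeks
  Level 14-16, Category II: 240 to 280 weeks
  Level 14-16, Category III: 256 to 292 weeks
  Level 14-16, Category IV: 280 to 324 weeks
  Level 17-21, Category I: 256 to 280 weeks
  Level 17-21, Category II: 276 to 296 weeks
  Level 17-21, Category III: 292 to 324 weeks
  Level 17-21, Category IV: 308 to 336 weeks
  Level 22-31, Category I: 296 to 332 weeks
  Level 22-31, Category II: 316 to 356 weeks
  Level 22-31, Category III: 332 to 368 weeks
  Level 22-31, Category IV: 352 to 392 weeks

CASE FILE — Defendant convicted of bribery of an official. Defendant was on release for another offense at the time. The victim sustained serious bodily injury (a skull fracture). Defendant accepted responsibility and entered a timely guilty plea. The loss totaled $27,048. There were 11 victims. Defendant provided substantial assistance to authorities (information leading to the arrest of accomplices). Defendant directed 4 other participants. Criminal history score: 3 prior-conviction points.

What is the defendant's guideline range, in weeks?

Base offense level for bribery of an official: 4.
S1 applies: 4 + 4 = 8.
S2 applies: 8 − 4 = 4.
S3 applies: 4 + 2 = 6.
S4 applies (level before this adjustment is 6 < 9, so +1): 6 + 1 = 7.
S5 applies (level before this adjustment is 7 ≥ 5, so +2): 7 + 2 = 9.
S6 applies: 9 + 2 = 11.
S7 applies: 11 − 3 = 8.
Final offense level: 8.
Criminal history: 3 prior points → Category I (0-8).
Level 8 falls in the 8-9 band.
Grid: Level 8-9 × Category I = 92-136 weeks.

92-136 weeks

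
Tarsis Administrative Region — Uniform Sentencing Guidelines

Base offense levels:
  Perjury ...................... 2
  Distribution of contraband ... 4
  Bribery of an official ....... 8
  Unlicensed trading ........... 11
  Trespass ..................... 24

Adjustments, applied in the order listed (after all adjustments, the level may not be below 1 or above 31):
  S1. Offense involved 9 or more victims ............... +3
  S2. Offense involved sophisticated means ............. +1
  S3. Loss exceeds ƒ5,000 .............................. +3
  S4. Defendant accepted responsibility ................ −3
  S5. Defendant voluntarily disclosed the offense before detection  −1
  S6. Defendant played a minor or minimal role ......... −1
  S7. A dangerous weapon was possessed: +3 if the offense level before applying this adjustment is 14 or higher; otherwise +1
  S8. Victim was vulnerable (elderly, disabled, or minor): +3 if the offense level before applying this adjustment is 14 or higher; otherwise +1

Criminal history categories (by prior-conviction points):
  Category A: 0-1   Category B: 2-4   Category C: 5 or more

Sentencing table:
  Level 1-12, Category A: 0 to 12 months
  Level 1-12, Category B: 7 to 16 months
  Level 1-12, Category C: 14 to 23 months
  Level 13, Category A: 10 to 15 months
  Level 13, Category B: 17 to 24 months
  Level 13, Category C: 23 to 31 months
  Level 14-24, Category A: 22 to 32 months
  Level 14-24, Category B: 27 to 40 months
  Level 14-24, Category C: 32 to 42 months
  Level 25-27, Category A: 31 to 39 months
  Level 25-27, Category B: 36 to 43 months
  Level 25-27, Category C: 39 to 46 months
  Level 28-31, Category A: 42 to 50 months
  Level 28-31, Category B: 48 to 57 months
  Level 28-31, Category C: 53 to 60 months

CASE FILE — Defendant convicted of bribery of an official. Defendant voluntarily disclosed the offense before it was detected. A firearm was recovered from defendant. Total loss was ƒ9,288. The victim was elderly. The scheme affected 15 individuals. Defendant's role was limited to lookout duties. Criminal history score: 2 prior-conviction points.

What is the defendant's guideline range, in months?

27-40 months

Base offense level for bribery of an official: 8.
S1 applies: 8 + 3 = 11.
S3 applies: 11 + 3 = 14.
S5 applies: 14 − 1 = 13.
S6 applies: 13 − 1 = 12.
S7 applies (level before this adjustment is 12 < 14, so +1): 12 + 1 = 13.
S8 applies (level before this adjustment is 13 < 14, so +1): 13 + 1 = 14.
Final offense level: 14.
Criminal history: 2 prior points → Category B (2-4).
Level 14 falls in the 14-24 band.
Grid: Level 14-24 × Category B = 27-40 months.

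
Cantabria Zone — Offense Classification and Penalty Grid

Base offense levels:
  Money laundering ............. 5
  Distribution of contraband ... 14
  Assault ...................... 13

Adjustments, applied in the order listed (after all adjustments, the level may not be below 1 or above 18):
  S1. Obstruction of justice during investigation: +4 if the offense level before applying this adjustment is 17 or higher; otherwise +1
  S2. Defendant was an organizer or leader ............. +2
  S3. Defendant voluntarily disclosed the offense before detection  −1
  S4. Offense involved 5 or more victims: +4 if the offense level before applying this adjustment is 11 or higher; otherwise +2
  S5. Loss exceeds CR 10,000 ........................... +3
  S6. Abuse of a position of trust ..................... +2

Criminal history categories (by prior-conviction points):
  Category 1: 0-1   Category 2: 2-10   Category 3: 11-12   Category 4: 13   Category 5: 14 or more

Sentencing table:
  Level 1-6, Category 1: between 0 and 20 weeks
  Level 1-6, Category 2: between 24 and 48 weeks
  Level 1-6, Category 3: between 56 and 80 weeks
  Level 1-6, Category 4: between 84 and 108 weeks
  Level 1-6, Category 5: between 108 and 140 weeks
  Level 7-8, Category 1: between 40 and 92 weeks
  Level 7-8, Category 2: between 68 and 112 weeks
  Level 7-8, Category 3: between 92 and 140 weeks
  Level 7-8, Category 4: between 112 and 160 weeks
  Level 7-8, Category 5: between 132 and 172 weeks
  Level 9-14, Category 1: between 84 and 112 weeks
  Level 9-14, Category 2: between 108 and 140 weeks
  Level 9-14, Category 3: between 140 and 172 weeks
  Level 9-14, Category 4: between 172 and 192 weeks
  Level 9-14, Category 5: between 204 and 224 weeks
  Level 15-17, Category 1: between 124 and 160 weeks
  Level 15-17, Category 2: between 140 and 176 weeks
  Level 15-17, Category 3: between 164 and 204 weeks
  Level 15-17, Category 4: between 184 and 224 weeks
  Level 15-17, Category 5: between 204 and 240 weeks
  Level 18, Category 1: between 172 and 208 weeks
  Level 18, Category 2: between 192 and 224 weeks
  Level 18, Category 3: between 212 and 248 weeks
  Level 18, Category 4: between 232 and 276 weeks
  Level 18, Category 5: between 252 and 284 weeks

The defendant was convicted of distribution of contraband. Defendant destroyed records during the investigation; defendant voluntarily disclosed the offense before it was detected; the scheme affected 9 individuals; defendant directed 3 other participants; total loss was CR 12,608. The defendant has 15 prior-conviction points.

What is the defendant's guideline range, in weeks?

Base offense level for distribution of contraband: 14.
S1 applies (level before this adjustment is 14 < 17, so +1): 14 + 1 = 15.
S2 applies: 15 + 2 = 17.
S3 applies: 17 − 1 = 16.
S4 applies (level before this adjustment is 16 ≥ 11, so +4): 16 + 4 = 20.
S5 applies: 20 + 3 = 23.
Level 23 exceeds the maximum of 18; capped at 18.
Final offense level: 18.
Criminal history: 15 prior points → Category 5 (14+).
Level 18 falls in the 18 band.
Grid: Level 18 × Category 5 = 252-284 weeks.

252-284 weeks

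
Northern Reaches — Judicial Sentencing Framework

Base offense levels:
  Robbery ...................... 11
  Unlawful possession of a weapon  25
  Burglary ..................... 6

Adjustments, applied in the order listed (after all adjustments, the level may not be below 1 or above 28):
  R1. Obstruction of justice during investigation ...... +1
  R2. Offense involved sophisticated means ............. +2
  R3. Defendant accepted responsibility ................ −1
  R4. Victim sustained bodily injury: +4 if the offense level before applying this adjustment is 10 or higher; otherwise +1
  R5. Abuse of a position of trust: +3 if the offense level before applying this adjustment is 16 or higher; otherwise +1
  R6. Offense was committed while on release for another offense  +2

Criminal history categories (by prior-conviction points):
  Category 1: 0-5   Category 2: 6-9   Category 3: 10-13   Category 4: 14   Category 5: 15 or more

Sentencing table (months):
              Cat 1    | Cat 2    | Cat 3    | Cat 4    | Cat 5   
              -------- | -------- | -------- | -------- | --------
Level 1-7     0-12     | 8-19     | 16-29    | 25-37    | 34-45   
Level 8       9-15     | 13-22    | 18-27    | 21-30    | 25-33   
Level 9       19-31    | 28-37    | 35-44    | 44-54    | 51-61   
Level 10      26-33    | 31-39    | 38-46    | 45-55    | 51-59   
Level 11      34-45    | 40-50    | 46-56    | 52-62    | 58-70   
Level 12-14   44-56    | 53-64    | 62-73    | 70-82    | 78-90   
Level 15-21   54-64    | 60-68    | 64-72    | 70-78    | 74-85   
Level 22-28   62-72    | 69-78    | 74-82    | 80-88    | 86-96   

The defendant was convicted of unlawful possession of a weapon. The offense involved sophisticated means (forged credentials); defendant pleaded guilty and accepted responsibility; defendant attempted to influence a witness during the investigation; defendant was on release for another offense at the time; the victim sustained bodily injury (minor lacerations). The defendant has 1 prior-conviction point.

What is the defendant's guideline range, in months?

62-72 months

Base offense level for unlawful possession of a weapon: 25.
R1 applies: 25 + 1 = 26.
R2 applies: 26 + 2 = 28.
R3 applies: 28 − 1 = 27.
R4 applies (level before this adjustment is 27 ≥ 10, so +4): 27 + 4 = 31.
R6 applies: 31 + 2 = 33.
Level 33 exceeds the maximum of 28; capped at 28.
Final offense level: 28.
Criminal history: 1 prior point → Category 1 (0-5).
Level 28 falls in the 22-28 band.
Grid: Level 22-28 × Category 1 = 62-72 months.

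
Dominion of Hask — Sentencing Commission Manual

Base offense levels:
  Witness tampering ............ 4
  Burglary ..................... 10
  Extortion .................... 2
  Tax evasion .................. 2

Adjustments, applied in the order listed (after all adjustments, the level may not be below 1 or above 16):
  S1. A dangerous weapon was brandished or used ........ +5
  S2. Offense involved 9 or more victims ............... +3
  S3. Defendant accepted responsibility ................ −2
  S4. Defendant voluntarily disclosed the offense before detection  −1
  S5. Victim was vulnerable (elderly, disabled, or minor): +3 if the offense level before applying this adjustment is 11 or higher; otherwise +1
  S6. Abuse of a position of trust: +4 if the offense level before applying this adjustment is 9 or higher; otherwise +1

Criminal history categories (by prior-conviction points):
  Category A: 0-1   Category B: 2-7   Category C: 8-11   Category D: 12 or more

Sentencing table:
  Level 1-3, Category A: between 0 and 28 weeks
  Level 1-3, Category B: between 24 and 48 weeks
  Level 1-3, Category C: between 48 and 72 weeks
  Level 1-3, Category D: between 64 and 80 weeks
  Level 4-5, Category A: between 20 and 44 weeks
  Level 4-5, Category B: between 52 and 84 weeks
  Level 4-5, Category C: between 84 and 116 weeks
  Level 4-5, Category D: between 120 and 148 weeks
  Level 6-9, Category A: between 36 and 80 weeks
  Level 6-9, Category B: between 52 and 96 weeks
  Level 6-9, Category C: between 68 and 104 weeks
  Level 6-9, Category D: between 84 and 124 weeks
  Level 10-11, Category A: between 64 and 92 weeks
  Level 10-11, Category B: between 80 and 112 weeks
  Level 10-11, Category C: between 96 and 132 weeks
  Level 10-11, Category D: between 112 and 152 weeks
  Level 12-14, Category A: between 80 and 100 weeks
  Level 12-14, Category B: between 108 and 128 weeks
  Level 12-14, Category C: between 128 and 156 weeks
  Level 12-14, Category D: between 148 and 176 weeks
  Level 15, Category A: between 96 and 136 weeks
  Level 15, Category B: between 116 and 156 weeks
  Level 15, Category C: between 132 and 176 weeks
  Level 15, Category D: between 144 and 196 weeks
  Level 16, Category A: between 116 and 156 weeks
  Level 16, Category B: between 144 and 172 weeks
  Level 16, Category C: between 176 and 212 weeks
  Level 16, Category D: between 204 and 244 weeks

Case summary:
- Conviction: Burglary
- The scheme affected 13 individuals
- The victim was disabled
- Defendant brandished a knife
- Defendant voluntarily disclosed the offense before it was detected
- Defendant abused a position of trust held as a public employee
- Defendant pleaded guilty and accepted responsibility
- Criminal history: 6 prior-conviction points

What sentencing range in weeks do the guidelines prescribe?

Base offense level for burglary: 10.
S1 applies: 10 + 5 = 15.
S2 applies: 15 + 3 = 18.
S3 applies: 18 − 2 = 16.
S4 applies: 16 − 1 = 15.
S5 applies (level before this adjustment is 15 ≥ 11, so +3): 15 + 3 = 18.
S6 applies (level before this adjustment is 18 ≥ 9, so +4): 18 + 4 = 22.
Level 22 exceeds the maximum of 16; capped at 16.
Final offense level: 16.
Criminal history: 6 prior points → Category B (2-7).
Level 16 falls in the 16 band.
Grid: Level 16 × Category B = 144-172 weeks.

144-172 weeks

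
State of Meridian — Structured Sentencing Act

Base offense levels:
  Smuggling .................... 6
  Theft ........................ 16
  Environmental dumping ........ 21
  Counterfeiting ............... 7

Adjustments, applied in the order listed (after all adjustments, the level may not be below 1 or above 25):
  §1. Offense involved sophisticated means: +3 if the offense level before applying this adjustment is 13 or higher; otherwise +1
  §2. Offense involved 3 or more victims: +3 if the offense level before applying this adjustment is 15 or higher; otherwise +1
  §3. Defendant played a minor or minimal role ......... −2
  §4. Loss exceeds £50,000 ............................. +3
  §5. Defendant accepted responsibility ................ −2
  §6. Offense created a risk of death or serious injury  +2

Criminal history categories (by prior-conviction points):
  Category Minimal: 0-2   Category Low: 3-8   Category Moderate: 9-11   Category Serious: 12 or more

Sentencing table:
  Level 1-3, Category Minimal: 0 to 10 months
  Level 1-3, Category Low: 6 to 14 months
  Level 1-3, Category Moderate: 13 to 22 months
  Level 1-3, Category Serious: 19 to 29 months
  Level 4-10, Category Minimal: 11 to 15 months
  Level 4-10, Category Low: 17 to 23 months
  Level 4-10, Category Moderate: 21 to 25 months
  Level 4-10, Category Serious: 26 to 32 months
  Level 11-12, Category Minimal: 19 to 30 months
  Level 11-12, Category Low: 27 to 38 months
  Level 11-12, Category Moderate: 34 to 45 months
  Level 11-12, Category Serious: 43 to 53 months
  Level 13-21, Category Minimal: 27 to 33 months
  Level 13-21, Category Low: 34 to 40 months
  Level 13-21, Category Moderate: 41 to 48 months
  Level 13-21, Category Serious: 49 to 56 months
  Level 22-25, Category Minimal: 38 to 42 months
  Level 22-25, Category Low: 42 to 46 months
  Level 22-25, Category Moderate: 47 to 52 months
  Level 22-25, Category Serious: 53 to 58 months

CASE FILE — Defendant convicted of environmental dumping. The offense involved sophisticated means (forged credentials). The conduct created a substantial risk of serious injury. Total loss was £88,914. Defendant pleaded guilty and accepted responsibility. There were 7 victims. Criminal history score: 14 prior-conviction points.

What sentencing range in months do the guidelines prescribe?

Base offense level for environmental dumping: 21.
§1 applies (level before this adjustment is 21 ≥ 13, so +3): 21 + 3 = 24.
§2 applies (level before this adjustment is 24 ≥ 15, so +3): 24 + 3 = 27.
§4 applies: 27 + 3 = 30.
§5 applies: 30 − 2 = 28.
§6 applies: 28 + 2 = 30.
Level 30 exceeds the maximum of 25; capped at 25.
Final offense level: 25.
Criminal history: 14 prior points → Category Serious (12+).
Level 25 falls in the 22-25 band.
Grid: Level 22-25 × Category Serious = 53-58 months.

53-58 months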